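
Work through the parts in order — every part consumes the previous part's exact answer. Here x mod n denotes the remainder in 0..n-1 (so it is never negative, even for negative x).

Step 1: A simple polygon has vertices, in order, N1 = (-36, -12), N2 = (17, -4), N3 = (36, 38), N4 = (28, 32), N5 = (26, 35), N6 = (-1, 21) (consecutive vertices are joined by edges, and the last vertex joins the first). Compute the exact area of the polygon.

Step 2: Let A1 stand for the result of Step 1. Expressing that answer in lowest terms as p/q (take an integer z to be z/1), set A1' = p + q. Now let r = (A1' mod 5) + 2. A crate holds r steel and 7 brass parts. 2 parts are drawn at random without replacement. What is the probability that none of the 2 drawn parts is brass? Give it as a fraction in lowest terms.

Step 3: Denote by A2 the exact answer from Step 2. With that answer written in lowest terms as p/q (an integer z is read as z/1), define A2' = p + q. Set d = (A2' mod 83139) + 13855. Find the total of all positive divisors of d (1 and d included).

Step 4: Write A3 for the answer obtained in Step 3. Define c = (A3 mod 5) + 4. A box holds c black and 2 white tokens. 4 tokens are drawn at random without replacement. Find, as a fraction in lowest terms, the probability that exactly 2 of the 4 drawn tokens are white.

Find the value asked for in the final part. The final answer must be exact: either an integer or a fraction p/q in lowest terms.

Step 1: cross terms: (-36*-4 - 17*-12)=348, (17*38 - 36*-4)=790, (36*32 - 28*38)=88, (28*35 - 26*32)=148, (26*21 - -1*35)=581, (-1*-12 - -36*21)=768; twice the area = |2723| = 2723; area = 2723/2; answer 2723/2
Step 2: A1 = 2723/2; threaded value p + q = 2725; r = 2; total draws C(9,2) = 36; favorable C(2,2) = 1; P = 1/36; answer 1/36
Step 3: A2 = 1/36; threaded value p + q = 37; d = 13892; 13892 = 2^2 * 23 * 151; sigma = (1 + 2 + 4) * (1 + 23) * (1 + 151) = 7 * 24 * 152 = 25536; answer 25536
Step 4: A3 = 25536; c = 5; total draws C(7,4) = 35; favorable C(2,2)*C(5,2) = 10; P = 2/7; answer 2/7

2/7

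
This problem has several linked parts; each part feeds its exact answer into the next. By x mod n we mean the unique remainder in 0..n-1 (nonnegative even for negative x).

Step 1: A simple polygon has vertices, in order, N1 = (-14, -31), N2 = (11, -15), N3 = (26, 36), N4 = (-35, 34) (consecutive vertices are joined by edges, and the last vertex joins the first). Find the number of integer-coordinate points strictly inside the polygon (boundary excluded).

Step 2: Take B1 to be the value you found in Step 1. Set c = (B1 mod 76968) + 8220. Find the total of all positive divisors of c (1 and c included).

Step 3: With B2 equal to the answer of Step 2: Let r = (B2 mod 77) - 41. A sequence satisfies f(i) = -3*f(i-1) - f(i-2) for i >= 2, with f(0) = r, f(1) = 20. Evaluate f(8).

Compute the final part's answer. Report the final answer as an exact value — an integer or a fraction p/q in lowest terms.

Step 1: cross terms: (-14*-15 - 11*-31)=551, (11*36 - 26*-15)=786, (26*34 - -35*36)=2144, (-35*-31 - -14*34)=1561; twice the area = |5042| = 5042; area = 2521; boundary points = 1 + 3 + 1 + 1 = 6; strictly interior points = area - boundary/2 + 1 = 2519; answer 2519
Step 2: B1 = 2519; c = 10739; 10739 is prime, so its only divisors are 1 and 10739; sigma = 1 + 10739 = 10740; answer 10740
Step 3: B2 = 10740; r = -4; f(2) = -3*(20) - 1*(-4) = -56; iterating: f(2)=-56, f(3)=148, f(4)=-388, f(5)=1016, f(6)=-2660, f(7)=6964, f(8)=-18232; answer -18232

-18232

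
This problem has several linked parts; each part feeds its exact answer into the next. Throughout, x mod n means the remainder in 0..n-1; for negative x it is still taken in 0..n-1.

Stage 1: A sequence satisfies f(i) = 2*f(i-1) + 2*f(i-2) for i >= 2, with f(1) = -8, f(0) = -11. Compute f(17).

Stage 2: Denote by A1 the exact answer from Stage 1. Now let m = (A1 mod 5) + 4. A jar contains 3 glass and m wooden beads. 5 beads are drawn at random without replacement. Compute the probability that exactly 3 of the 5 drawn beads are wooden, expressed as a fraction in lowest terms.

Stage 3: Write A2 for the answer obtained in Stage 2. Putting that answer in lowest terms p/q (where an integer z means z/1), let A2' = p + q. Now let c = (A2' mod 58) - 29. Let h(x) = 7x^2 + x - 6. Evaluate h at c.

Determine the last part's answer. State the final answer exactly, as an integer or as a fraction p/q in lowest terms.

Stage 1: f(2) = 2*(-8) + 2*(-11) = -38; iterating: f(2)=-38, f(3)=-92, f(4)=-260, f(5)=-704, f(6)=-1928, f(7)=-5264, f(8)=-14384, f(9)=-39296, f(10)=-107360, f(11)=-293312, f(12)=-801344, f(13)=-2189312, f(14)=-5981312, f(15)=-16341248, f(16)=-44645120, f(17)=-121972736; answer -121972736
Stage 2: A1 = -121972736; m = 8; total draws C(11,5) = 462; favorable C(8,3)*C(3,2) = 168; P = 4/11; answer 4/11
Stage 3: A2 = 4/11; threaded value p + q = 15; c = -14; 7*(-14)^2 + 1*(-14)^1 - 6 = (1372) + (-14) + (-6) = 1352; answer 1352

1352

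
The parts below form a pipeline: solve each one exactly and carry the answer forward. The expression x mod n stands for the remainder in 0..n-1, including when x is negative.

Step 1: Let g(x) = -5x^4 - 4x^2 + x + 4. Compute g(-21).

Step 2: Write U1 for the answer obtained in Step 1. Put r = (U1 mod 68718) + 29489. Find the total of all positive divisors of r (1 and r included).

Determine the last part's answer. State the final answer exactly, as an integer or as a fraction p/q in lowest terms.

Step 1: -5*(-21)^4 - 4*(-21)^2 + 1*(-21)^1 + 4 = (-972405) + (-1764) + (-21) + (4) = -974186; answer -974186
Step 2: U1 = -974186; r = 86073; 86073 = 3 * 13 * 2207; sigma = (1 + 3) * (1 + 13) * (1 + 2207) = 4 * 14 * 2208 = 123648; answer 123648

123648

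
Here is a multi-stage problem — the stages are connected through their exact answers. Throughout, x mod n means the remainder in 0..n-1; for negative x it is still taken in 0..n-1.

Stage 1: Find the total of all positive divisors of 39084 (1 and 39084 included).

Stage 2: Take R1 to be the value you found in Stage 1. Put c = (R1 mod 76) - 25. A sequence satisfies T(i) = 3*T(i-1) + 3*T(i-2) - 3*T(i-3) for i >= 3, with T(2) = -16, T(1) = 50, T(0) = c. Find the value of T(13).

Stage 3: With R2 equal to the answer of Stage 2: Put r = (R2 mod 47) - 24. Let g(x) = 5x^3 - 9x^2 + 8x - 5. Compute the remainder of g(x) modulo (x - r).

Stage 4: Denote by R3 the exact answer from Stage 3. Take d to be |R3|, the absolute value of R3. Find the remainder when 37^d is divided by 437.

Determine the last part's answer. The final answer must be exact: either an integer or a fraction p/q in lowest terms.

341

Stage 1: 39084 = 2^2 * 3 * 3257; sigma = (1 + 2 + 4) * (1 + 3) * (1 + 3257) = 7 * 4 * 3258 = 91224; answer 91224
Stage 2: R1 = 91224; c = -1; T(3) = 3*(-16) + 3*(50) - 3*(-1) = 105; iterating: T(3)=105, T(4)=117, T(5)=714, T(6)=2178, T(7)=8325, T(8)=29367, T(9)=106542, T(10)=382752, T(11)=1379781, T(12)=4967973, T(13)=17895006; answer 17895006
Stage 3: R2 = 17895006; r = 14; remainder = value at the root: 5*(14)^3 - 9*(14)^2 + 8*(14)^1 - 5 = (13720) + (-1764) + (112) + (-5) = 12063; answer 12063
Stage 4: R3 = 12063; d = 12063; squarings mod 437: 37^1=37, 37^2=58, 37^4=305, 37^8=381, 37^16=77, 37^32=248, 37^64=324, 37^128=96, 37^256=39, 37^512=210, 37^1024=400, 37^2048=58, 37^4096=305, 37^8192=381; 37^12063 = 37^1 * 37^2 * 37^4 * 37^8 * 37^16 * 37^256 * 37^512 * 37^1024 * 37^2048 * 37^8192 = 341 (mod 437); answer 341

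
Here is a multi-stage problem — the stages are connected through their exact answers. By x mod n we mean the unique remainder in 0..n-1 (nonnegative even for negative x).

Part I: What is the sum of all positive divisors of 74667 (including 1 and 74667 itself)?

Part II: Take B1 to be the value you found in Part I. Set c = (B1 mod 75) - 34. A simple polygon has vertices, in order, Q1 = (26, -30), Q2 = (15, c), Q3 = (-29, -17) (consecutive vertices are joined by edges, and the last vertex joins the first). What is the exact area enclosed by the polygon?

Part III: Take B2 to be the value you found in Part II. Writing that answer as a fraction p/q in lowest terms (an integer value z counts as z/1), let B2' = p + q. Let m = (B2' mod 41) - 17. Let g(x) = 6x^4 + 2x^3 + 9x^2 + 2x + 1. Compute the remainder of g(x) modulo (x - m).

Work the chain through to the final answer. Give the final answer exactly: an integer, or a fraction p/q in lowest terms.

Part I: 74667 = 3 * 24889; sigma = (1 + 3) * (1 + 24889) = 4 * 24890 = 99560; answer 99560
Part II: B1 = 99560; c = 1; cross terms: (26*1 - 15*-30)=476, (15*-17 - -29*1)=-226, (-29*-30 - 26*-17)=1312; twice the area = |1562| = 1562; area = 781; answer 781
Part III: B2 = 781; threaded value p + q = 782; m = -14; remainder = value at the root: 6*(-14)^4 + 2*(-14)^3 + 9*(-14)^2 + 2*(-14)^1 + 1 = (230496) + (-5488) + (1764) + (-28) + (1) = 226745; answer 226745

226745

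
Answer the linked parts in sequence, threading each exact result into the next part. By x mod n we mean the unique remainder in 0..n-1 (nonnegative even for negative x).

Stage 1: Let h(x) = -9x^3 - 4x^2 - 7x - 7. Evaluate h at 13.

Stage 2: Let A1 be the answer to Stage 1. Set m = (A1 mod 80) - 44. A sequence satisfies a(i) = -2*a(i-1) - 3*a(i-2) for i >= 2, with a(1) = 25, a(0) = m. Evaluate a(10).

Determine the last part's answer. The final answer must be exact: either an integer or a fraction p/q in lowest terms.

7339

Stage 1: -9*(13)^3 - 4*(13)^2 - 7*(13)^1 - 7 = (-19773) + (-676) + (-91) + (-7) = -20547; answer -20547
Stage 2: A1 = -20547; m = -31; a(2) = -2*(25) - 3*(-31) = 43; iterating: a(2)=43, a(3)=-161, a(4)=193, a(5)=97, a(6)=-773, a(7)=1255, a(8)=-191, a(9)=-3383, a(10)=7339; answer 7339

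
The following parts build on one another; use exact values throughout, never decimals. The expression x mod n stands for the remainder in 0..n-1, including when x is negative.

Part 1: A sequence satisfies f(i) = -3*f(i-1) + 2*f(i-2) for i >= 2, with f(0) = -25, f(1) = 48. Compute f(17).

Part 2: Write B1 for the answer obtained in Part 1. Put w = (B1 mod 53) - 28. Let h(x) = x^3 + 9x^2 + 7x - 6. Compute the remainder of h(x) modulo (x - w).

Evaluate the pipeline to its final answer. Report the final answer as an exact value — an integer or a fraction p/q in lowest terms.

Part 1: f(2) = -3*(48) + 2*(-25) = -194; iterating: f(2)=-194, f(3)=678, f(4)=-2422, f(5)=8622, f(6)=-30710, f(7)=109374, f(8)=-389542, f(9)=1387374, f(10)=-4941206, f(11)=17598366, f(12)=-62677510, f(13)=223229262, f(14)=-795042806, f(15)=2831586942, f(16)=-10084846438, f(17)=35917713198; answer 35917713198
Part 2: B1 = 35917713198; w = 17; remainder = value at the root: 1*(17)^3 + 9*(17)^2 + 7*(17)^1 - 6 = (4913) + (2601) + (119) + (-6) = 7627; answer 7627

7627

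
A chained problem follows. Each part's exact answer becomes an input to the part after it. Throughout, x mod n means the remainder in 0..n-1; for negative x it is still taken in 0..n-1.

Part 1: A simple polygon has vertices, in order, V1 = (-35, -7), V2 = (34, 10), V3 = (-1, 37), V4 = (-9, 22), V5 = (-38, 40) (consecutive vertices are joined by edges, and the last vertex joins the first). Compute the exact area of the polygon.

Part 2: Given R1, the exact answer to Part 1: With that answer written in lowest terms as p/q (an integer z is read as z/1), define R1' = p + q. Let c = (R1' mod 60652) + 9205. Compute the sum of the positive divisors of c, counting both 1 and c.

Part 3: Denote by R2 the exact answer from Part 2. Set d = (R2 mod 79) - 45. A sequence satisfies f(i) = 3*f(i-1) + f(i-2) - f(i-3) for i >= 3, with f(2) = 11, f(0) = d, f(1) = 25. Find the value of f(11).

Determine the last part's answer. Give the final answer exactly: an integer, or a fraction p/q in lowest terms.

Part 1: cross terms: (-35*10 - 34*-7)=-112, (34*37 - -1*10)=1268, (-1*22 - -9*37)=311, (-9*40 - -38*22)=476, (-38*-7 - -35*40)=1666; twice the area = |3609| = 3609; area = 3609/2; answer 3609/2
Part 2: R1 = 3609/2; threaded value p + q = 3611; c = 12816; 12816 = 2^4 * 3^2 * 89; sigma = (1 + 2 + 4 + 8 + 16) * (1 + 3 + 9) * (1 + 89) = 31 * 13 * 90 = 36270; answer 36270
Part 3: R2 = 36270; d = -36; f(3) = 3*(11) + 1*(25) - 1*(-36) = 94; iterating: f(3)=94, f(4)=268, f(5)=887, f(6)=2835, f(7)=9124, f(8)=29320, f(9)=94249, f(10)=302943, f(11)=973758; answer 973758

973758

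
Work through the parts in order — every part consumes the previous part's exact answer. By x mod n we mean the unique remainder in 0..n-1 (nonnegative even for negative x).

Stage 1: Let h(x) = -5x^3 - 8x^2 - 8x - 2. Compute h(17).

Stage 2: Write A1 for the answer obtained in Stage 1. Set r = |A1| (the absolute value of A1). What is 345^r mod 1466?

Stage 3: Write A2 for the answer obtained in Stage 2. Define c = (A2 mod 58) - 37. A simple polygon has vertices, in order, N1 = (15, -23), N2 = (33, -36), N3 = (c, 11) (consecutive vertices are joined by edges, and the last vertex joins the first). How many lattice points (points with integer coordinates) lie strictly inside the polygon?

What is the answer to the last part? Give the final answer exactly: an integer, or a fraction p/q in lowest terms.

Stage 1: -5*(17)^3 - 8*(17)^2 - 8*(17)^1 - 2 = (-24565) + (-2312) + (-136) + (-2) = -27015; answer -27015
Stage 2: A1 = -27015; r = 27015; squarings mod 1466: 345^1=345, 345^2=279, 345^4=143, 345^8=1391, 345^16=1227, 345^32=1413, 345^64=1343, 345^128=469, 345^256=61, 345^512=789, 345^1024=937, 345^2048=1301, 345^4096=837, 345^8192=1287, 345^16384=1255; 345^27015 = 345^1 * 345^2 * 345^4 * 345^128 * 345^256 * 345^2048 * 345^8192 * 345^16384 = 983 (mod 1466); answer 983
Stage 3: A2 = 983; c = 18; cross terms: (15*-36 - 33*-23)=219, (33*11 - 18*-36)=1011, (18*-23 - 15*11)=-579; twice the area = |651| = 651; area = 651/2; boundary points = 1 + 1 + 1 = 3; strictly interior points = area - boundary/2 + 1 = 325; answer 325

325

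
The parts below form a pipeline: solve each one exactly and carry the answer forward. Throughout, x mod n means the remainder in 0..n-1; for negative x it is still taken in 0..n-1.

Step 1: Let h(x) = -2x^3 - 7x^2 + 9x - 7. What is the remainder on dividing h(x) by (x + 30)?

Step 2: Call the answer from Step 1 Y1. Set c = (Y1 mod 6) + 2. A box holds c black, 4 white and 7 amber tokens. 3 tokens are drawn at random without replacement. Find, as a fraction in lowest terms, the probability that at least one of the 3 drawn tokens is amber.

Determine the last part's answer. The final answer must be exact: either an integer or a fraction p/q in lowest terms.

217/272

Step 1: remainder = value at the root: -2*(-30)^3 - 7*(-30)^2 + 9*(-30)^1 - 7 = (54000) + (-6300) + (-270) + (-7) = 47423; answer 47423
Step 2: Y1 = 47423; c = 7; total draws C(18,3) = 816; complement C(11,3) = 165; favorable 816 - 165 = 651; P = 217/272; answer 217/272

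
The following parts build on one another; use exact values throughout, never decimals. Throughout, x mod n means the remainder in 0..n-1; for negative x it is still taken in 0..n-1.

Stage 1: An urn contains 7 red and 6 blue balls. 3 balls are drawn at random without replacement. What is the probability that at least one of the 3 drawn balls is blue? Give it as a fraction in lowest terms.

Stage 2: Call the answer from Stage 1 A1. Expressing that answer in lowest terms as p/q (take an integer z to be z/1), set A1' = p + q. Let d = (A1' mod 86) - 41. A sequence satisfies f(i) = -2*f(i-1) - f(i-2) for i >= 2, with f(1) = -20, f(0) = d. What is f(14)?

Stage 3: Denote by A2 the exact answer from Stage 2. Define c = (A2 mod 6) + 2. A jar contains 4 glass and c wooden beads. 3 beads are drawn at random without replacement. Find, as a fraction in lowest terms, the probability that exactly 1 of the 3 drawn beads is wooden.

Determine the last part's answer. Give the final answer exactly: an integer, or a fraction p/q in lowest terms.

3/5

Stage 1: total draws C(13,3) = 286; complement C(7,3) = 35; favorable 286 - 35 = 251; P = 251/286; answer 251/286
Stage 2: A1 = 251/286; threaded value p + q = 537; d = -20; f(2) = -2*(-20) - 1*(-20) = 60; iterating: f(2)=60, f(3)=-100, f(4)=140, f(5)=-180, f(6)=220, f(7)=-260, f(8)=300, f(9)=-340, f(10)=380, f(11)=-420, f(12)=460, f(13)=-500, f(14)=540; answer 540
Stage 3: A2 = 540; c = 2; total draws C(6,3) = 20; favorable C(2,1)*C(4,2) = 12; P = 3/5; answer 3/5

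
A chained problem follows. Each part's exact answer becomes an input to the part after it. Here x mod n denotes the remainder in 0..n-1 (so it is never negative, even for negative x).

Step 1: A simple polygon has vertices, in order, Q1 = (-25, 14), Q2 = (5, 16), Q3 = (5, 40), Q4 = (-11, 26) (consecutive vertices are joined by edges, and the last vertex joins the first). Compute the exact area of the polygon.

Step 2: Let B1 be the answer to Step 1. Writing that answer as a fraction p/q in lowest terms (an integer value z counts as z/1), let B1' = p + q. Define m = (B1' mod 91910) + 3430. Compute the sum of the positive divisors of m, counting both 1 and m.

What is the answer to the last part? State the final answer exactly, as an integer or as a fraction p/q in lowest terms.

5486

Step 1: cross terms: (-25*16 - 5*14)=-470, (5*40 - 5*16)=120, (5*26 - -11*40)=570, (-11*14 - -25*26)=496; twice the area = |716| = 716; area = 358; answer 358
Step 2: B1 = 358; threaded value p + q = 359; m = 3789; 3789 = 3^2 * 421; sigma = (1 + 3 + 9) * (1 + 421) = 13 * 422 = 5486; answer 5486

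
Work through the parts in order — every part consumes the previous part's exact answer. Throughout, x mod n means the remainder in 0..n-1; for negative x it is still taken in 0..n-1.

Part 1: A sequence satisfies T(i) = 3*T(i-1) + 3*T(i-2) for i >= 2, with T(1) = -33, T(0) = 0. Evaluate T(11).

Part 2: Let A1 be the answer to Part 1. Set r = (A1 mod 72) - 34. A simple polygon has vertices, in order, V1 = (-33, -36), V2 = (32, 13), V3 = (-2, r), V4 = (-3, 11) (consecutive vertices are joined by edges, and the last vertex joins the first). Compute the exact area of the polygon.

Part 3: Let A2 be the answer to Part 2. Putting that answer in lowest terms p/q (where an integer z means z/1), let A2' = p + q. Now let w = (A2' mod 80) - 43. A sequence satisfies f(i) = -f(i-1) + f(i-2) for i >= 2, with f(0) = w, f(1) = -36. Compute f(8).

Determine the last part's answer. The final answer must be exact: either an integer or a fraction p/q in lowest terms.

1042

Part 1: T(2) = 3*(-33) + 3*(0) = -99; iterating: T(2)=-99, T(3)=-396, T(4)=-1485, T(5)=-5643, T(6)=-21384, T(7)=-81081, T(8)=-307395, T(9)=-1165428, T(10)=-4418469, T(11)=-16751691; answer -16751691
Part 2: A1 = -16751691; r = 11; cross terms: (-33*13 - 32*-36)=723, (32*11 - -2*13)=378, (-2*11 - -3*11)=11, (-3*-36 - -33*11)=471; twice the area = |1583| = 1583; area = 1583/2; answer 1583/2
Part 3: A2 = 1583/2; threaded value p + q = 1585; w = 22; f(2) = -1*(-36) + 1*(22) = 58; iterating: f(2)=58, f(3)=-94, f(4)=152, f(5)=-246, f(6)=398, f(7)=-644, f(8)=1042; answer 1042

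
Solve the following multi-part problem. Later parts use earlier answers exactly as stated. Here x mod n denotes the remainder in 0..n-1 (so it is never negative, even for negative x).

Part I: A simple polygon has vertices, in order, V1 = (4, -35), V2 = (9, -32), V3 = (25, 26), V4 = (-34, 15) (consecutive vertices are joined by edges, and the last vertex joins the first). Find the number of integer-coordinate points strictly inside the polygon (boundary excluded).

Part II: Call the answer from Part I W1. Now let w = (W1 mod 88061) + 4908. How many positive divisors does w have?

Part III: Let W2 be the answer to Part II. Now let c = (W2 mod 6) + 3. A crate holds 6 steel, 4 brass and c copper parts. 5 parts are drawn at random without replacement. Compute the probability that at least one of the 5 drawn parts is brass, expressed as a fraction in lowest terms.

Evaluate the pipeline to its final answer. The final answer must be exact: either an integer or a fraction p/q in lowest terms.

Part I: cross terms: (4*-32 - 9*-35)=187, (9*26 - 25*-32)=1034, (25*15 - -34*26)=1259, (-34*-35 - 4*15)=1130; twice the area = |3610| = 3610; area = 1805; boundary points = 1 + 2 + 1 + 2 = 6; strictly interior points = area - boundary/2 + 1 = 1803; answer 1803
Part II: W1 = 1803; w = 6711; 6711 = 3 * 2237; number of divisors = (1+1) * (1+1) = 4; answer 4
Part III: W2 = 4; c = 7; total draws C(17,5) = 6188; complement C(13,5) = 1287; favorable 6188 - 1287 = 4901; P = 377/476; answer 377/476

377/476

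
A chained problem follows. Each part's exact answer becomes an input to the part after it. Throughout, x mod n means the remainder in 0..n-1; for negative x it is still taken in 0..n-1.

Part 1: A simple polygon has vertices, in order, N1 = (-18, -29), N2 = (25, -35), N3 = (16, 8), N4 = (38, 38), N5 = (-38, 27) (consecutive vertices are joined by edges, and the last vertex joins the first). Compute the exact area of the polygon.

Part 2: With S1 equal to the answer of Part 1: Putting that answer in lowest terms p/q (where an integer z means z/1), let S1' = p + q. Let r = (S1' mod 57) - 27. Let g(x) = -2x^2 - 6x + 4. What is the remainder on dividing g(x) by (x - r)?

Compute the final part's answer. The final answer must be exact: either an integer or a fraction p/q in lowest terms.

Part 1: cross terms: (-18*-35 - 25*-29)=1355, (25*8 - 16*-35)=760, (16*38 - 38*8)=304, (38*27 - -38*38)=2470, (-38*-29 - -18*27)=1588; twice the area = |6477| = 6477; area = 6477/2; answer 6477/2
Part 2: S1 = 6477/2; threaded value p + q = 6479; r = 11; remainder = value at the root: -2*(11)^2 - 6*(11)^1 + 4 = (-242) + (-66) + (4) = -304; answer -304

-304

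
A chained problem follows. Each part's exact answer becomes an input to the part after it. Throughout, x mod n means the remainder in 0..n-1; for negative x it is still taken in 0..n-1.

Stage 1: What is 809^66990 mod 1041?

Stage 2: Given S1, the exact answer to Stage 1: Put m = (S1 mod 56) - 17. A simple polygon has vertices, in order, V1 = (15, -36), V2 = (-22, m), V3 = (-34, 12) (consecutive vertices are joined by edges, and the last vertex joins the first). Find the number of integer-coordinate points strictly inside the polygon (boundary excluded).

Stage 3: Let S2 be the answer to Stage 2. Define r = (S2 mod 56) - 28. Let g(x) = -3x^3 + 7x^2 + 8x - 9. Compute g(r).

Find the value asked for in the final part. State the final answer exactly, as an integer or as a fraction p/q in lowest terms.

27

Stage 1: squarings mod 1041: 809^1=809, 809^2=733, 809^4=133, 809^8=1033, 809^16=64, 809^32=973, 809^64=460, 809^128=277, 809^256=736, 809^512=376, 809^1024=841, 809^2048=442, 809^4096=697, 809^8192=703, 809^16384=775, 809^32768=1009, 809^65536=1024; 809^66990 = 809^2 * 809^4 * 809^8 * 809^32 * 809^128 * 809^256 * 809^1024 * 809^65536 = 919 (mod 1041); answer 919
Stage 2: S1 = 919; m = 6; cross terms: (15*6 - -22*-36)=-702, (-22*12 - -34*6)=-60, (-34*-36 - 15*12)=1044; twice the area = |282| = 282; area = 141; boundary points = 1 + 6 + 1 = 8; strictly interior points = area - boundary/2 + 1 = 138; answer 138
Stage 3: S2 = 138; r = -2; -3*(-2)^3 + 7*(-2)^2 + 8*(-2)^1 - 9 = (24) + (28) + (-16) + (-9) = 27; answer 27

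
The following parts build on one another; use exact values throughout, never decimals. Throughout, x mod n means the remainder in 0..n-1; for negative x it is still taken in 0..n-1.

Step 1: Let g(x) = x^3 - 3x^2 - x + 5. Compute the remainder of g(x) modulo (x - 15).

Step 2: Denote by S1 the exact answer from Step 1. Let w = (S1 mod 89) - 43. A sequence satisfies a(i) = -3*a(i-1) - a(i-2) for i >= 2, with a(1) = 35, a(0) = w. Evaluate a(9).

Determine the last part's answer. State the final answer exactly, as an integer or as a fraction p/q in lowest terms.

67739

Step 1: remainder = value at the root: 1*(15)^3 - 3*(15)^2 - 1*(15)^1 + 5 = (3375) + (-675) + (-15) + (5) = 2690; answer 2690
Step 2: S1 = 2690; w = -23; a(2) = -3*(35) - 1*(-23) = -82; iterating: a(2)=-82, a(3)=211, a(4)=-551, a(5)=1442, a(6)=-3775, a(7)=9883, a(8)=-25874, a(9)=67739; answer 67739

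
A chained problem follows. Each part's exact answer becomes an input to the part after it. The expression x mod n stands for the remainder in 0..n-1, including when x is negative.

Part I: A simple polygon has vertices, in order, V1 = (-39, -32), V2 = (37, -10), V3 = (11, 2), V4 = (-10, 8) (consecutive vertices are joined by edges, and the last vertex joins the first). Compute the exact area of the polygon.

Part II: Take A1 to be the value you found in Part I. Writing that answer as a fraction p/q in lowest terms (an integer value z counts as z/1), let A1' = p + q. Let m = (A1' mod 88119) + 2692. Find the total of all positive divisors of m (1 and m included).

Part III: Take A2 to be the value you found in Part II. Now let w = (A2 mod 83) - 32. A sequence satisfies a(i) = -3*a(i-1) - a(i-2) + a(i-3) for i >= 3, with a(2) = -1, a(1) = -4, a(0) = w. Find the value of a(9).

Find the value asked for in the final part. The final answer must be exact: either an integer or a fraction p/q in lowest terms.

Part I: cross terms: (-39*-10 - 37*-32)=1574, (37*2 - 11*-10)=184, (11*8 - -10*2)=108, (-10*-32 - -39*8)=632; twice the area = |2498| = 2498; area = 1249; answer 1249
Part II: A1 = 1249; threaded value p + q = 1250; m = 3942; 3942 = 2 * 3^3 * 73; sigma = (1 + 2) * (1 + 3 + 9 + 27) * (1 + 73) = 3 * 40 * 74 = 8880; answer 8880
Part III: A2 = 8880; w = 50; a(3) = -3*(-1) - 1*(-4) + 1*(50) = 57; iterating: a(3)=57, a(4)=-174, a(5)=464, a(6)=-1161, a(7)=2845, a(8)=-6910, a(9)=16724; answer 16724

16724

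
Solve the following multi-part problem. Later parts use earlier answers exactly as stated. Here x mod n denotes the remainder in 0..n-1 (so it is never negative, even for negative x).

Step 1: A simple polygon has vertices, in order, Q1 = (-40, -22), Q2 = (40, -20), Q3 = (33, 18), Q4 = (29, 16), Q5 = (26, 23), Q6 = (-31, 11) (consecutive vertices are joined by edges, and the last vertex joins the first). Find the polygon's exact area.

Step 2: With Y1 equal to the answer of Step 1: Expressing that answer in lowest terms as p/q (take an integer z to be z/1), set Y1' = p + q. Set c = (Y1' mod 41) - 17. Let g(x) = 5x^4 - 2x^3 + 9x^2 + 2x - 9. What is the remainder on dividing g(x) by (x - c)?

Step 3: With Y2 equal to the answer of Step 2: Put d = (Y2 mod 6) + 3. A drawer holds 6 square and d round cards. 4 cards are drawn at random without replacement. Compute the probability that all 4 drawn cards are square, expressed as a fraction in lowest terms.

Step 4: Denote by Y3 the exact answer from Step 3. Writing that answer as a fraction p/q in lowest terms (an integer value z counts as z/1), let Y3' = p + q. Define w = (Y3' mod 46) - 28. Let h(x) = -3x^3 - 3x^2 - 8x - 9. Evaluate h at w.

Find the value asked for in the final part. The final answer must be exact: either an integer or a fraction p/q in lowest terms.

-813

Step 1: cross terms: (-40*-20 - 40*-22)=1680, (40*18 - 33*-20)=1380, (33*16 - 29*18)=6, (29*23 - 26*16)=251, (26*11 - -31*23)=999, (-31*-22 - -40*11)=1122; twice the area = |5438| = 5438; area = 2719; answer 2719
Step 2: Y1 = 2719; threaded value p + q = 2720; c = -3; remainder = value at the root: 5*(-3)^4 - 2*(-3)^3 + 9*(-3)^2 + 2*(-3)^1 - 9 = (405) + (54) + (81) + (-6) + (-9) = 525; answer 525
Step 3: Y2 = 525; d = 6; total draws C(12,4) = 495; favorable C(6,4) = 15; P = 1/33; answer 1/33
Step 4: Y3 = 1/33; threaded value p + q = 34; w = 6; -3*(6)^3 - 3*(6)^2 - 8*(6)^1 - 9 = (-648) + (-108) + (-48) + (-9) = -813; answer -813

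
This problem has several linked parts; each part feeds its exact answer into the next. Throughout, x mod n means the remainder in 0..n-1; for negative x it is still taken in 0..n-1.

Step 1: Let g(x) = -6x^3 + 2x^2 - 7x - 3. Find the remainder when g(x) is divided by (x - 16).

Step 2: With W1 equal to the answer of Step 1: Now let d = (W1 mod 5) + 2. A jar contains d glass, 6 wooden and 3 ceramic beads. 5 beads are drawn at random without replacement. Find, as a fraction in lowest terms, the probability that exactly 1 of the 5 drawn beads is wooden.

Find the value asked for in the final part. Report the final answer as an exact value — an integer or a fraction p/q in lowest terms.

5/44

Step 1: remainder = value at the root: -6*(16)^3 + 2*(16)^2 - 7*(16)^1 - 3 = (-24576) + (512) + (-112) + (-3) = -24179; answer -24179
Step 2: W1 = -24179; d = 3; total draws C(12,5) = 792; favorable C(6,1)*C(6,4) = 90; P = 5/44; answer 5/44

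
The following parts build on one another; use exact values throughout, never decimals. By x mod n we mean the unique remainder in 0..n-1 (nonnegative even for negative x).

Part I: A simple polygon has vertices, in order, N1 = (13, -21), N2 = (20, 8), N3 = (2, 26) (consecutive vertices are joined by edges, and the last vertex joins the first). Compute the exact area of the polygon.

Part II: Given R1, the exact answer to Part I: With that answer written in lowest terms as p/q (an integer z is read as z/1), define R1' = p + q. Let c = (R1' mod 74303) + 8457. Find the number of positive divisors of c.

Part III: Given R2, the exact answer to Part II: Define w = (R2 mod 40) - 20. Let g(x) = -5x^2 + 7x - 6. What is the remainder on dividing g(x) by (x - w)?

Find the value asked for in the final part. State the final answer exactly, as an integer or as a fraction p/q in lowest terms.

Part I: cross terms: (13*8 - 20*-21)=524, (20*26 - 2*8)=504, (2*-21 - 13*26)=-380; twice the area = |648| = 648; area = 324; answer 324
Part II: R1 = 324; threaded value p + q = 325; c = 8782; 8782 = 2 * 4391; number of divisors = (1+1) * (1+1) = 4; answer 4
Part III: R2 = 4; w = -16; remainder = value at the root: -5*(-16)^2 + 7*(-16)^1 - 6 = (-1280) + (-112) + (-6) = -1398; answer -1398

-1398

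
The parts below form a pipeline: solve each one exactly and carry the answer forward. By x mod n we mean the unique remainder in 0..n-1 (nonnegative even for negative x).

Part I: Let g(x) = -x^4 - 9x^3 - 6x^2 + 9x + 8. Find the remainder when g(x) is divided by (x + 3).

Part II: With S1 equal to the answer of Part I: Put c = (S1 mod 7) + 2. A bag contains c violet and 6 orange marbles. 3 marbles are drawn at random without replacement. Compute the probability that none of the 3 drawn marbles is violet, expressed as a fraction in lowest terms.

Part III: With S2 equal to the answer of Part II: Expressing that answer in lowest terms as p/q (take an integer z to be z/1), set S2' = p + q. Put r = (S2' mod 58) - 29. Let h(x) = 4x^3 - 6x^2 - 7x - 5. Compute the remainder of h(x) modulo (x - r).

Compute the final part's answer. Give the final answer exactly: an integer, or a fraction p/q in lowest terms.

Part I: remainder = value at the root: -1*(-3)^4 - 9*(-3)^3 - 6*(-3)^2 + 9*(-3)^1 + 8 = (-81) + (243) + (-54) + (-27) + (8) = 89; answer 89
Part II: S1 = 89; c = 7; total draws C(13,3) = 286; favorable C(6,3) = 20; P = 10/143; answer 10/143
Part III: S2 = 10/143; threaded value p + q = 153; r = 8; remainder = value at the root: 4*(8)^3 - 6*(8)^2 - 7*(8)^1 - 5 = (2048) + (-384) + (-56) + (-5) = 1603; answer 1603

1603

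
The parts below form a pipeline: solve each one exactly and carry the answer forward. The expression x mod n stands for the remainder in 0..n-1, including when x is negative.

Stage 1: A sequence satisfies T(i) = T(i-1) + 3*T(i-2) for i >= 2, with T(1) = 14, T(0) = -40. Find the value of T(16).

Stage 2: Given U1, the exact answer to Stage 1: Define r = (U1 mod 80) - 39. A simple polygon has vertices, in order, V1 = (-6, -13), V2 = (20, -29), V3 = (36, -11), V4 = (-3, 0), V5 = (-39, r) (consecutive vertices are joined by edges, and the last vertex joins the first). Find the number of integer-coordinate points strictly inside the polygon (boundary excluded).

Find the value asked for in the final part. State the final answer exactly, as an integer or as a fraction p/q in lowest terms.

Stage 1: T(2) = 1*(14) + 3*(-40) = -106; iterating: T(2)=-106, T(3)=-64, T(4)=-382, T(5)=-574, T(6)=-1720, T(7)=-3442, T(8)=-8602, T(9)=-18928, T(10)=-44734, T(11)=-101518, T(12)=-235720, T(13)=-540274, T(14)=-1247434, T(15)=-2868256, T(16)=-6610558; answer -6610558
Stage 2: U1 = -6610558; r = -37; cross terms: (-6*-29 - 20*-13)=434, (20*-11 - 36*-29)=824, (36*0 - -3*-11)=-33, (-3*-37 - -39*0)=111, (-39*-13 - -6*-37)=285; twice the area = |1621| = 1621; area = 1621/2; boundary points = 2 + 2 + 1 + 1 + 3 = 9; strictly interior points = area - boundary/2 + 1 = 807; answer 807

807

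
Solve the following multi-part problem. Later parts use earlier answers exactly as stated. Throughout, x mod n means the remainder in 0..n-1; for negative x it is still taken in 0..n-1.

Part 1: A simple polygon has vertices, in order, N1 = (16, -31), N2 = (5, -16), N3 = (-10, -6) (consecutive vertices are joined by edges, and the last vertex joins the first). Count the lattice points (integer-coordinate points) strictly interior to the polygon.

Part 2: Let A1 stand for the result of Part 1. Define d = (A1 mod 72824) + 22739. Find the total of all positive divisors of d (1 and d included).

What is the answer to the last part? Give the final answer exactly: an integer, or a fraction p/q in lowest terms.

Part 1: cross terms: (16*-16 - 5*-31)=-101, (5*-6 - -10*-16)=-190, (-10*-31 - 16*-6)=406; twice the area = |115| = 115; area = 115/2; boundary points = 1 + 5 + 1 = 7; strictly interior points = area - boundary/2 + 1 = 55; answer 55
Part 2: A1 = 55; d = 22794; 22794 = 2 * 3 * 29 * 131; sigma = (1 + 2) * (1 + 3) * (1 + 29) * (1 + 131) = 3 * 4 * 30 * 132 = 47520; answer 47520

47520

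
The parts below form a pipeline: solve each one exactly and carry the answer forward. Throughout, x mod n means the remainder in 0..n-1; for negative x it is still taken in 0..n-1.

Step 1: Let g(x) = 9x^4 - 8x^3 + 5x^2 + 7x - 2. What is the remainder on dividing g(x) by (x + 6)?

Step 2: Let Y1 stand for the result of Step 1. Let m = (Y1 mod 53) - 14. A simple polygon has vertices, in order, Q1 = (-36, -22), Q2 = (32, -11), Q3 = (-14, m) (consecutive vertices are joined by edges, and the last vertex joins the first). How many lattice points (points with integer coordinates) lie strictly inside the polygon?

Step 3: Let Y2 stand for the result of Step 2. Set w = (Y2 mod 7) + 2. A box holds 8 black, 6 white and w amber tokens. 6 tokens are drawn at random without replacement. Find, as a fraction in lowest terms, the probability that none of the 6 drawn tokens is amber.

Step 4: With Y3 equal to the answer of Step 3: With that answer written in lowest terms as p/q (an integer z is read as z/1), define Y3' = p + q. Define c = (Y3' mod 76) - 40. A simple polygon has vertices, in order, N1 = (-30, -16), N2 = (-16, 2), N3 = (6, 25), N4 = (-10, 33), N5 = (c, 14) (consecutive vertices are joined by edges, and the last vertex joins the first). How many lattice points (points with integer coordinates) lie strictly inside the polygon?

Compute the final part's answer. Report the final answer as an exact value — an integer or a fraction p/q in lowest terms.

655

Step 1: remainder = value at the root: 9*(-6)^4 - 8*(-6)^3 + 5*(-6)^2 + 7*(-6)^1 - 2 = (11664) + (1728) + (180) + (-42) + (-2) = 13528; answer 13528
Step 2: Y1 = 13528; m = -1; cross terms: (-36*-11 - 32*-22)=1100, (32*-1 - -14*-11)=-186, (-14*-22 - -36*-1)=272; twice the area = |1186| = 1186; area = 593; boundary points = 1 + 2 + 1 = 4; strictly interior points = area - boundary/2 + 1 = 592; answer 592
Step 3: Y2 = 592; w = 6; total draws C(20,6) = 38760; favorable C(14,6) = 3003; P = 1001/12920; answer 1001/12920
Step 4: Y3 = 1001/12920; threaded value p + q = 13921; c = -27; cross terms: (-30*2 - -16*-16)=-316, (-16*25 - 6*2)=-412, (6*33 - -10*25)=448, (-10*14 - -27*33)=751, (-27*-16 - -30*14)=852; twice the area = |1323| = 1323; area = 1323/2; boundary points = 2 + 1 + 8 + 1 + 3 = 15; strictly interior points = area - boundary/2 + 1 = 655; answer 655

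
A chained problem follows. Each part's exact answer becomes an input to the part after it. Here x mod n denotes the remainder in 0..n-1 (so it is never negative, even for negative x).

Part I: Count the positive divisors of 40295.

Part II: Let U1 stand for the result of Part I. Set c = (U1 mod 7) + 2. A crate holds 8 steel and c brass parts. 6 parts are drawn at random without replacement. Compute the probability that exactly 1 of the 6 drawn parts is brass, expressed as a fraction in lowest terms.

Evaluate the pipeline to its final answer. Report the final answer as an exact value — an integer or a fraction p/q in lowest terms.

Part I: 40295 = 5 * 8059; number of divisors = (1+1) * (1+1) = 4; answer 4
Part II: U1 = 4; c = 6; total draws C(14,6) = 3003; favorable C(6,1)*C(8,5) = 336; P = 16/143; answer 16/143

16/143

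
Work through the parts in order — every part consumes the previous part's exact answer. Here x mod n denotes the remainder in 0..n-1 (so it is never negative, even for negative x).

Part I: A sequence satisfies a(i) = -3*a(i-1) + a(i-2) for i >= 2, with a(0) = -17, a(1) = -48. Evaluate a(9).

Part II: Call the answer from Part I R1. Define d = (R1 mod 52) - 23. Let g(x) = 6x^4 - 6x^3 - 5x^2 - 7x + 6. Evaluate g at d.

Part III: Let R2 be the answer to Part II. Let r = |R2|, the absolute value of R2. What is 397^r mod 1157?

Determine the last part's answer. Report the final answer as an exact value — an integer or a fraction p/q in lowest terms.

428

Part I: a(2) = -3*(-48) + 1*(-17) = 127; iterating: a(2)=127, a(3)=-429, a(4)=1414, a(5)=-4671, a(6)=15427, a(7)=-50952, a(8)=168283, a(9)=-555801; answer -555801
Part II: R1 = -555801; d = 4; 6*(4)^4 - 6*(4)^3 - 5*(4)^2 - 7*(4)^1 + 6 = (1536) + (-384) + (-80) + (-28) + (6) = 1050; answer 1050
Part III: R2 = 1050; r = 1050; squarings mod 1157: 397^1=397, 397^2=257, 397^4=100, 397^8=744, 397^16=490, 397^32=601, 397^64=217, 397^128=809, 397^256=776, 397^512=536, 397^1024=360; 397^1050 = 397^2 * 397^8 * 397^16 * 397^1024 = 428 (mod 1157); answer 428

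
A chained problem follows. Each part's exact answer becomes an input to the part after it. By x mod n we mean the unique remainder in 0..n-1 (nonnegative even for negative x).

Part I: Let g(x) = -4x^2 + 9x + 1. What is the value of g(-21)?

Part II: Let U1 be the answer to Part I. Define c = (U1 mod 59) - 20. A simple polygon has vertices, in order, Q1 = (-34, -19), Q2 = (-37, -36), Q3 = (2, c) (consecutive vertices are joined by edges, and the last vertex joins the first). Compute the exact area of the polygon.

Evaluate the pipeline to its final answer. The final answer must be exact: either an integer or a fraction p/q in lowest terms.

453/2

Part I: -4*(-21)^2 + 9*(-21)^1 + 1 = (-1764) + (-189) + (1) = -1952; answer -1952
Part II: U1 = -1952; c = 34; cross terms: (-34*-36 - -37*-19)=521, (-37*34 - 2*-36)=-1186, (2*-19 - -34*34)=1118; twice the area = |453| = 453; area = 453/2; answer 453/2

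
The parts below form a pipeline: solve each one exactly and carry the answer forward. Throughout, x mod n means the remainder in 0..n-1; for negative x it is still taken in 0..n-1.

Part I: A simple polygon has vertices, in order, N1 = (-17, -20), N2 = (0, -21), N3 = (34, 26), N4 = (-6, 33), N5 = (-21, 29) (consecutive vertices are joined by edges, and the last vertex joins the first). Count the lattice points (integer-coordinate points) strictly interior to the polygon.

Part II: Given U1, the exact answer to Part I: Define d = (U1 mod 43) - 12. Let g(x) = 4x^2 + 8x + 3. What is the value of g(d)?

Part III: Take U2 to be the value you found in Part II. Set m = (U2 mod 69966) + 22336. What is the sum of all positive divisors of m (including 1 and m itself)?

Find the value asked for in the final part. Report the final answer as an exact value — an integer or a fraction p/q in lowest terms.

26560

Part I: cross terms: (-17*-21 - 0*-20)=357, (0*26 - 34*-21)=714, (34*33 - -6*26)=1278, (-6*29 - -21*33)=519, (-21*-20 - -17*29)=913; twice the area = |3781| = 3781; area = 3781/2; boundary points = 1 + 1 + 1 + 1 + 1 = 5; strictly interior points = area - boundary/2 + 1 = 1889; answer 1889
Part II: U1 = 1889; d = 28; 4*(28)^2 + 8*(28)^1 + 3 = (3136) + (224) + (3) = 3363; answer 3363
Part III: U2 = 3363; m = 25699; 25699 = 31 * 829; sigma = (1 + 31) * (1 + 829) = 32 * 830 = 26560; answer 26560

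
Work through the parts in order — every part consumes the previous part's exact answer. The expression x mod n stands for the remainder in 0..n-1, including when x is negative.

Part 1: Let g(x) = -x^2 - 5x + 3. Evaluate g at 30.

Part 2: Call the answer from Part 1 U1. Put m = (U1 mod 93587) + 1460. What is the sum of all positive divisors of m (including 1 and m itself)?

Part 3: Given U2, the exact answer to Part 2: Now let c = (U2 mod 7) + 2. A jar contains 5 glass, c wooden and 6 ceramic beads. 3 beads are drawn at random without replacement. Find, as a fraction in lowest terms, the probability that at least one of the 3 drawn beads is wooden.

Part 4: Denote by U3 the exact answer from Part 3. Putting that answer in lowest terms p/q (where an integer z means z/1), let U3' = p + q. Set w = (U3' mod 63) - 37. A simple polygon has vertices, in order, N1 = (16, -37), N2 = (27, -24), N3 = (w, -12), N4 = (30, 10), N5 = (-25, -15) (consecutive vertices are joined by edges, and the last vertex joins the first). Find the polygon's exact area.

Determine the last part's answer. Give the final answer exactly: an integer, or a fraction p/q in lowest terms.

Part 1: -1*(30)^2 - 5*(30)^1 + 3 = (-900) + (-150) + (3) = -1047; answer -1047
Part 2: U1 = -1047; m = 94000; 94000 = 2^4 * 5^3 * 47; sigma = (1 + 2 + 4 + 8 + 16) * (1 + 5 + 25 + 125) * (1 + 47) = 31 * 156 * 48 = 232128; answer 232128
Part 3: U2 = 232128; c = 3; total draws C(14,3) = 364; complement C(11,3) = 165; favorable 364 - 165 = 199; P = 199/364; answer 199/364
Part 4: U3 = 199/364; threaded value p + q = 563; w = 22; cross terms: (16*-24 - 27*-37)=615, (27*-12 - 22*-24)=204, (22*10 - 30*-12)=580, (30*-15 - -25*10)=-200, (-25*-37 - 16*-15)=1165; twice the area = |2364| = 2364; area = 1182; answer 1182

1182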